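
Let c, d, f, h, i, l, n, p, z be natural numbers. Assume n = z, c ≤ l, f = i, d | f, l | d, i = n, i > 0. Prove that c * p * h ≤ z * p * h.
i = n and n = z, therefore i = z. From l | d and d | f, l | f. f = i, so l | i. i > 0, so l ≤ i. c ≤ l, so c ≤ i. i = z, so c ≤ z. Then c * p ≤ z * p. Then c * p * h ≤ z * p * h.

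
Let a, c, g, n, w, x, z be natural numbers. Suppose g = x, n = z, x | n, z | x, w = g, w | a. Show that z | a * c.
n = z and x | n, therefore x | z. z | x, so x = z. From g = x, g = z. w = g and w | a, thus g | a. Since g = z, z | a. Then z | a * c.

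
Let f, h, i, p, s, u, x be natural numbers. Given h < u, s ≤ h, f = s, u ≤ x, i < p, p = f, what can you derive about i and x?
i < x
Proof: p = f and f = s, therefore p = s. Since i < p, i < s. s ≤ h and h < u, therefore s < u. Since u ≤ x, s < x. Because i < s, i < x.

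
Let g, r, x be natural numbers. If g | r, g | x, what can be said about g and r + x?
g | r + x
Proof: g | r and g | x. By divisibility of sums, g | r + x.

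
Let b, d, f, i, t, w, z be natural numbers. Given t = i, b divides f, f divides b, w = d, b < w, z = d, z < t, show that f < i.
b divides f and f divides b, thus b = f. w = d and b < w, therefore b < d. b = f, so f < d. Because z = d and z < t, d < t. f < d, so f < t. t = i, so f < i.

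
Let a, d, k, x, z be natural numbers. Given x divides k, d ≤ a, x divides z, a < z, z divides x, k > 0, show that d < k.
d ≤ a and a < z, therefore d < z. Because x divides z and z divides x, x = z. From x divides k, z divides k. Since k > 0, z ≤ k. Because d < z, d < k.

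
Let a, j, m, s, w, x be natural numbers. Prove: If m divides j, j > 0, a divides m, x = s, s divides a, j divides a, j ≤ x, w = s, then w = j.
a divides m and m divides j, so a divides j. Since j divides a, a = j. Since s divides a, s divides j. j > 0, so s ≤ j. x = s and j ≤ x, hence j ≤ s. Since s ≤ j, s = j. Since w = s, w = j.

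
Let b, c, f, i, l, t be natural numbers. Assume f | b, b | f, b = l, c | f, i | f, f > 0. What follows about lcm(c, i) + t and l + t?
lcm(c, i) + t ≤ l + t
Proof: From f | b and b | f, f = b. b = l, so f = l. Because c | f and i | f, lcm(c, i) | f. f > 0, so lcm(c, i) ≤ f. Since f = l, lcm(c, i) ≤ l. Then lcm(c, i) + t ≤ l + t.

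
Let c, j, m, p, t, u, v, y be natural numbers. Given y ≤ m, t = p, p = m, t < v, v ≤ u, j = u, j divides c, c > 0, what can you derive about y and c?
y < c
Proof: From t = p and p = m, t = m. t < v, so m < v. Because v ≤ u, m < u. From y ≤ m, y < u. Because j = u and j divides c, u divides c. Since c > 0, u ≤ c. y < u, so y < c.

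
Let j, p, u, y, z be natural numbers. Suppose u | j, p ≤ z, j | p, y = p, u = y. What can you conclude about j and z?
j ≤ z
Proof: u = y and y = p, so u = p. Since u | j, p | j. Since j | p, p = j. p ≤ z, so j ≤ z.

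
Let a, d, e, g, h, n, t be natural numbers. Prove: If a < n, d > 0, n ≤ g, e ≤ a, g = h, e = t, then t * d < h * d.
e = t and e ≤ a, hence t ≤ a. Since g = h and n ≤ g, n ≤ h. a < n, so a < h. Since t ≤ a, t < h. Since d > 0, by multiplying by a positive, t * d < h * d.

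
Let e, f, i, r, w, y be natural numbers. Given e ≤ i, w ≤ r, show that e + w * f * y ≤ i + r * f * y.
Since w ≤ r, by multiplying by a non-negative, w * f ≤ r * f. By multiplying by a non-negative, w * f * y ≤ r * f * y. Since e ≤ i, e + w * f * y ≤ i + r * f * y.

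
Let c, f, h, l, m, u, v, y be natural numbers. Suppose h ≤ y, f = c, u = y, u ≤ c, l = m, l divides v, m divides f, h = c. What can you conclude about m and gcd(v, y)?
m divides gcd(v, y)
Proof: Because l = m and l divides v, m divides v. h = c and h ≤ y, therefore c ≤ y. u = y and u ≤ c, so y ≤ c. Since c ≤ y, c = y. f = c, so f = y. Since m divides f, m divides y. Since m divides v, m divides gcd(v, y).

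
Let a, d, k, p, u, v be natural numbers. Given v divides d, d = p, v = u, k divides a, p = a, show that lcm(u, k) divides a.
d = p and v divides d, thus v divides p. Since v = u, u divides p. p = a, so u divides a. From k divides a, lcm(u, k) divides a.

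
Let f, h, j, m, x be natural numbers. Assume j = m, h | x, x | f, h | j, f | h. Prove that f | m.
Since h | x and x | f, h | f. f | h, so h = f. j = m and h | j, thus h | m. h = f, so f | m.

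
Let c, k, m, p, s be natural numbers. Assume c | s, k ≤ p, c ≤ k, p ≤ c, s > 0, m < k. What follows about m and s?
m < s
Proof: k ≤ p and p ≤ c, therefore k ≤ c. Since c ≤ k, k = c. Because m < k, m < c. c | s and s > 0, thus c ≤ s. Since m < c, m < s.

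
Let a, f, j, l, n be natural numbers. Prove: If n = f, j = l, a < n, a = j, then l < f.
Because a = j and j = l, a = l. n = f and a < n, hence a < f. a = l, so l < f.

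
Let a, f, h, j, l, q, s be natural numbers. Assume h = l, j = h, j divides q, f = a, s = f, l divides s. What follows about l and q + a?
l divides q + a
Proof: From j = h and j divides q, h divides q. Since h = l, l divides q. s = f and l divides s, so l divides f. f = a, so l divides a. l divides q, so l divides q + a.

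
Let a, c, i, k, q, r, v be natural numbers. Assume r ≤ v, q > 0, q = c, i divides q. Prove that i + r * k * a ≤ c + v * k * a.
i divides q and q > 0, hence i ≤ q. Since q = c, i ≤ c. r ≤ v. By multiplying by a non-negative, r * k ≤ v * k. By multiplying by a non-negative, r * k * a ≤ v * k * a. Since i ≤ c, i + r * k * a ≤ c + v * k * a.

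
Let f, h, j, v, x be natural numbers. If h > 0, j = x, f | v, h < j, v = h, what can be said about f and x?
f < x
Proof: v = h and f | v, hence f | h. Since h > 0, f ≤ h. Because j = x and h < j, h < x. f ≤ h, so f < x.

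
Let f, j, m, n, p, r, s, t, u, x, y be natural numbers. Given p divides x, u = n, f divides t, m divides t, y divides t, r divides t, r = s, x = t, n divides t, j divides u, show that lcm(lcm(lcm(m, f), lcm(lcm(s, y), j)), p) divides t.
From m divides t and f divides t, lcm(m, f) divides t. Because r = s and r divides t, s divides t. Since y divides t, lcm(s, y) divides t. From u = n and j divides u, j divides n. n divides t, so j divides t. Since lcm(s, y) divides t, lcm(lcm(s, y), j) divides t. lcm(m, f) divides t, so lcm(lcm(m, f), lcm(lcm(s, y), j)) divides t. x = t and p divides x, therefore p divides t. lcm(lcm(m, f), lcm(lcm(s, y), j)) divides t, so lcm(lcm(lcm(m, f), lcm(lcm(s, y), j)), p) divides t.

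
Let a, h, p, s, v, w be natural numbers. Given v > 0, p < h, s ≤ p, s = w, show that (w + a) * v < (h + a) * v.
Because s ≤ p and p < h, s < h. s = w, so w < h. Then w + a < h + a. Combining with v > 0, by multiplying by a positive, (w + a) * v < (h + a) * v.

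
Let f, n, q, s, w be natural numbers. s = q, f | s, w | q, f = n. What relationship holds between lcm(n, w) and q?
lcm(n, w) | q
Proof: f = n and f | s, so n | s. s = q, so n | q. w | q, so lcm(n, w) | q.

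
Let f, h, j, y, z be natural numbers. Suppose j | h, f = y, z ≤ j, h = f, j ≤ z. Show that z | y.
h = f and f = y, so h = y. Because j ≤ z and z ≤ j, j = z. j | h, so z | h. h = y, so z | y.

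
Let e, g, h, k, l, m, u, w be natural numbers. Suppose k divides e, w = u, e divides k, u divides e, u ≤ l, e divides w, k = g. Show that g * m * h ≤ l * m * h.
w = u and e divides w, thus e divides u. u divides e, so u = e. Since e divides k and k divides e, e = k. u = e, so u = k. From k = g, u = g. Since u ≤ l, g ≤ l. By multiplying by a non-negative, g * m ≤ l * m. By multiplying by a non-negative, g * m * h ≤ l * m * h.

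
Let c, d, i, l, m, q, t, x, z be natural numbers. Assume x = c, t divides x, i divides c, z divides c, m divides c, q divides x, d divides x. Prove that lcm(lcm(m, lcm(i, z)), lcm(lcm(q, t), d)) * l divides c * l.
From i divides c and z divides c, lcm(i, z) divides c. m divides c, so lcm(m, lcm(i, z)) divides c. q divides x and t divides x, thus lcm(q, t) divides x. d divides x, so lcm(lcm(q, t), d) divides x. Since x = c, lcm(lcm(q, t), d) divides c. lcm(m, lcm(i, z)) divides c, so lcm(lcm(m, lcm(i, z)), lcm(lcm(q, t), d)) divides c. Then lcm(lcm(m, lcm(i, z)), lcm(lcm(q, t), d)) * l divides c * l.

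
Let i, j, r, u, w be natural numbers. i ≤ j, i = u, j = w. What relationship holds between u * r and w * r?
u * r ≤ w * r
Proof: Since i = u and i ≤ j, u ≤ j. From j = w, u ≤ w. By multiplying by a non-negative, u * r ≤ w * r.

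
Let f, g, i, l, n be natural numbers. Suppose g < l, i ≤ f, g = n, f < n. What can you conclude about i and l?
i < l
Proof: g = n and g < l, hence n < l. Because f < n, f < l. i ≤ f, so i < l.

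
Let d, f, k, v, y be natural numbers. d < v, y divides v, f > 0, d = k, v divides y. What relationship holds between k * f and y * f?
k * f < y * f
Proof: Since v divides y and y divides v, v = y. d < v, so d < y. Since d = k, k < y. Because f > 0, by multiplying by a positive, k * f < y * f.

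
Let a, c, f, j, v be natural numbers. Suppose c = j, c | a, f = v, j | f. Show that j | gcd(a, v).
c = j and c | a, so j | a. Since f = v and j | f, j | v. j | a, so j | gcd(a, v).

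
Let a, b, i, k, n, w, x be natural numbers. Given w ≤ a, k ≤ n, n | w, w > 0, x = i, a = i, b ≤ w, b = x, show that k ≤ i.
From a = i and w ≤ a, w ≤ i. Since b = x and x = i, b = i. Since b ≤ w, i ≤ w. w ≤ i, so w = i. n | w and w > 0, so n ≤ w. k ≤ n, so k ≤ w. w = i, so k ≤ i.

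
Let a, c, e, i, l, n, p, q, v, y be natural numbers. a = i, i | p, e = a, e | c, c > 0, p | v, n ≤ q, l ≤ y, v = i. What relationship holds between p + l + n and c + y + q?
p + l + n ≤ c + y + q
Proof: v = i and p | v, therefore p | i. Since i | p, i = p. Because a = i, a = p. Since e = a and e | c, a | c. Since c > 0, a ≤ c. a = p, so p ≤ c. l ≤ y and n ≤ q, so l + n ≤ y + q. Since p ≤ c, p + l + n ≤ c + y + q.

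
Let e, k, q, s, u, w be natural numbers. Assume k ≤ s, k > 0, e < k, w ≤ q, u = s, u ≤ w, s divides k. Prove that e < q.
s divides k and k > 0, therefore s ≤ k. Since k ≤ s, k = s. Since e < k, e < s. u ≤ w and w ≤ q, thus u ≤ q. Since u = s, s ≤ q. From e < s, e < q.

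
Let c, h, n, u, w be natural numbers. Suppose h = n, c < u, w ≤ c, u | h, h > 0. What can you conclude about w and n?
w < n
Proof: Because w ≤ c and c < u, w < u. u | h and h > 0, hence u ≤ h. Since h = n, u ≤ n. w < u, so w < n.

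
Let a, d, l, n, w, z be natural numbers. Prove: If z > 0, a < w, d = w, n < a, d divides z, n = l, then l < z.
n < a and a < w, thus n < w. n = l, so l < w. Since d divides z and z > 0, d ≤ z. Since d = w, w ≤ z. Since l < w, l < z.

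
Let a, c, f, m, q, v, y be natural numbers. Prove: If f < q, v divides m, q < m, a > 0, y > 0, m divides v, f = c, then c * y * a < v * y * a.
m divides v and v divides m, thus m = v. From f < q and q < m, f < m. Since f = c, c < m. From m = v, c < v. Since y > 0, by multiplying by a positive, c * y < v * y. Combining with a > 0, by multiplying by a positive, c * y * a < v * y * a.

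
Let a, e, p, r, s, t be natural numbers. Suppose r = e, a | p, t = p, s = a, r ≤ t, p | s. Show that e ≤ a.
s = a and p | s, therefore p | a. a | p, so p = a. t = p, so t = a. r = e and r ≤ t, thus e ≤ t. From t = a, e ≤ a.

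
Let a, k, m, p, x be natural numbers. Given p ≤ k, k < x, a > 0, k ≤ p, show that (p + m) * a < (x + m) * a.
Since k ≤ p and p ≤ k, k = p. Because k < x, p < x. Then p + m < x + m. a > 0, so (p + m) * a < (x + m) * a.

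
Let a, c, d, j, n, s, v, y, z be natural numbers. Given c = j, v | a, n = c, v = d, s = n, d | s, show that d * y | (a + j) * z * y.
Because v = d and v | a, d | a. s = n and n = c, therefore s = c. Because d | s, d | c. Since c = j, d | j. Because d | a, d | a + j. Then d | (a + j) * z. Then d * y | (a + j) * z * y.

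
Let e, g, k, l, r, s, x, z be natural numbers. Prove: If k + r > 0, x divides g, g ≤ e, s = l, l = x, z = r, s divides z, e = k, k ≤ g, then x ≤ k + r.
Since e = k and g ≤ e, g ≤ k. Since k ≤ g, g = k. Since x divides g, x divides k. From s = l and l = x, s = x. Because z = r and s divides z, s divides r. Since s = x, x divides r. x divides k, so x divides k + r. Since k + r > 0, x ≤ k + r.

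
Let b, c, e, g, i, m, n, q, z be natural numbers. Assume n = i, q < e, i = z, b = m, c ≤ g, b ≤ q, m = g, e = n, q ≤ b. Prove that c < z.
Because e = n and n = i, e = i. i = z, so e = z. q ≤ b and b ≤ q, so q = b. Since b = m, q = m. q < e, so m < e. Since m = g, g < e. Since e = z, g < z. Since c ≤ g, c < z.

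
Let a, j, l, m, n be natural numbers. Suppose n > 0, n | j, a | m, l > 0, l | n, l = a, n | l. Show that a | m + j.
n | l and l > 0, thus n ≤ l. Since l | n and n > 0, l ≤ n. n ≤ l, so n = l. l = a, so n = a. Because n | j, a | j. a | m, so a | m + j.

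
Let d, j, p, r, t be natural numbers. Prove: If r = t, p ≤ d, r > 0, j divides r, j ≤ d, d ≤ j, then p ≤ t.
j ≤ d and d ≤ j, thus j = d. Because j divides r and r > 0, j ≤ r. Since j = d, d ≤ r. Since p ≤ d, p ≤ r. r = t, so p ≤ t.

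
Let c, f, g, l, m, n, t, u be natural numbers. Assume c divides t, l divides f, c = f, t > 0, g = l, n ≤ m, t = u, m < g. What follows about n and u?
n < u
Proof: g = l and m < g, hence m < l. Since n ≤ m, n < l. Since c = f and c divides t, f divides t. Since l divides f, l divides t. t > 0, so l ≤ t. n < l, so n < t. t = u, so n < u.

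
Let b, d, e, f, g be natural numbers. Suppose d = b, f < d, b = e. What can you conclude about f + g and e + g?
f + g < e + g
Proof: d = b and b = e, therefore d = e. f < d, so f < e. Then f + g < e + g.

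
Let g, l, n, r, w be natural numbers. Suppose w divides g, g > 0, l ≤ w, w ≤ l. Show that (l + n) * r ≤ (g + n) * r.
w ≤ l and l ≤ w, hence w = l. w divides g, so l divides g. Since g > 0, l ≤ g. Then l + n ≤ g + n. By multiplying by a non-negative, (l + n) * r ≤ (g + n) * r.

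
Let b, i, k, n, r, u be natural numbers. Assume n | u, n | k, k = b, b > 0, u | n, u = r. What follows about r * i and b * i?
r * i ≤ b * i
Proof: n | u and u | n, therefore n = u. Since u = r, n = r. k = b and n | k, thus n | b. b > 0, so n ≤ b. Since n = r, r ≤ b. Then r * i ≤ b * i.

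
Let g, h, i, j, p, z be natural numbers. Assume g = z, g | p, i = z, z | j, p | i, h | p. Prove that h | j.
Since i = z and p | i, p | z. g = z and g | p, thus z | p. p | z, so p = z. Since h | p, h | z. Since z | j, h | j.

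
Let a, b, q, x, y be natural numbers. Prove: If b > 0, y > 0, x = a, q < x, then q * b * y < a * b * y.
Because x = a and q < x, q < a. Combining with b > 0, by multiplying by a positive, q * b < a * b. Since y > 0, by multiplying by a positive, q * b * y < a * b * y.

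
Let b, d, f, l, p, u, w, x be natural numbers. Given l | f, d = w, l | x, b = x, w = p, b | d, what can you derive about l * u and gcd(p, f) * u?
l * u | gcd(p, f) * u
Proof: d = w and w = p, therefore d = p. b | d, so b | p. From b = x, x | p. Since l | x, l | p. Since l | f, l | gcd(p, f). Then l * u | gcd(p, f) * u.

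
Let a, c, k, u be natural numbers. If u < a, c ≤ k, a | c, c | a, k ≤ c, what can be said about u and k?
u < k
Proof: a | c and c | a, so a = c. Because c ≤ k and k ≤ c, c = k. a = c, so a = k. u < a, so u < k.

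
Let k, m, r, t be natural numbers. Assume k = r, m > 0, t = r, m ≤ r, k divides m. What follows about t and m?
t = m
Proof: k divides m and m > 0, therefore k ≤ m. From k = r, r ≤ m. m ≤ r, so r = m. Since t = r, t = m.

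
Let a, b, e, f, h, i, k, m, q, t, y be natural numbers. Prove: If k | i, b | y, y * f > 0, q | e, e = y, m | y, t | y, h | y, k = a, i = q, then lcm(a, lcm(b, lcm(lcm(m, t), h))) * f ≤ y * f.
i = q and k | i, thus k | q. e = y and q | e, therefore q | y. Since k | q, k | y. k = a, so a | y. m | y and t | y, therefore lcm(m, t) | y. Since h | y, lcm(lcm(m, t), h) | y. Since b | y, lcm(b, lcm(lcm(m, t), h)) | y. a | y, so lcm(a, lcm(b, lcm(lcm(m, t), h))) | y. Then lcm(a, lcm(b, lcm(lcm(m, t), h))) * f | y * f. y * f > 0, so lcm(a, lcm(b, lcm(lcm(m, t), h))) * f ≤ y * f.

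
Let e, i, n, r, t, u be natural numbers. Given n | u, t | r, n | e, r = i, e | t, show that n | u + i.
From n | e and e | t, n | t. Since t | r, n | r. Because r = i, n | i. n | u, so n | u + i.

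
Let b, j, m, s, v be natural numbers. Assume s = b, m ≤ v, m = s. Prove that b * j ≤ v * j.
m = s and m ≤ v, thus s ≤ v. s = b, so b ≤ v. Then b * j ≤ v * j.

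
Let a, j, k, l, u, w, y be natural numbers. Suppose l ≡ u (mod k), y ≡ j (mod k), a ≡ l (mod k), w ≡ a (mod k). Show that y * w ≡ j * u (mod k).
w ≡ a (mod k) and a ≡ l (mod k), hence w ≡ l (mod k). l ≡ u (mod k), so w ≡ u (mod k). y ≡ j (mod k), so y * w ≡ j * u (mod k).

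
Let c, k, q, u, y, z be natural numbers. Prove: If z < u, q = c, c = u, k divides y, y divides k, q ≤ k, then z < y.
q = c and c = u, so q = u. k divides y and y divides k, therefore k = y. q ≤ k, so q ≤ y. Because q = u, u ≤ y. z < u, so z < y.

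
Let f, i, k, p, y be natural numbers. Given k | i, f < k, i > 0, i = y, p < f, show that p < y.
p < f and f < k, hence p < k. Because k | i and i > 0, k ≤ i. Since p < k, p < i. Since i = y, p < y.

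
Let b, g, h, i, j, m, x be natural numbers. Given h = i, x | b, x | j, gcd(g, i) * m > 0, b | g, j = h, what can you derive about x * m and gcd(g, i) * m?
x * m ≤ gcd(g, i) * m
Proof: Since x | b and b | g, x | g. j = h and x | j, hence x | h. h = i, so x | i. Since x | g, x | gcd(g, i). Then x * m | gcd(g, i) * m. Since gcd(g, i) * m > 0, x * m ≤ gcd(g, i) * m.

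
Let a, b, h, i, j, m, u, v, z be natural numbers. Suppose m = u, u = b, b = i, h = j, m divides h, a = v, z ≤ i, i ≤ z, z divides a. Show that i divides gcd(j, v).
Because m = u and u = b, m = b. b = i, so m = i. Since h = j and m divides h, m divides j. m = i, so i divides j. z ≤ i and i ≤ z, therefore z = i. From z divides a, i divides a. a = v, so i divides v. i divides j, so i divides gcd(j, v).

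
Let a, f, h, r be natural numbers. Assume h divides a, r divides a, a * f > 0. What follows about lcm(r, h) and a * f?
lcm(r, h) ≤ a * f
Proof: r divides a and h divides a, so lcm(r, h) divides a. Then lcm(r, h) divides a * f. Since a * f > 0, lcm(r, h) ≤ a * f.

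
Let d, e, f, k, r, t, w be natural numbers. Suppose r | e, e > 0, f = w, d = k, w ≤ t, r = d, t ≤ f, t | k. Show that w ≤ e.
f = w and t ≤ f, hence t ≤ w. Since w ≤ t, t = w. Because r = d and d = k, r = k. r | e, so k | e. t | k, so t | e. Since e > 0, t ≤ e. Since t = w, w ≤ e.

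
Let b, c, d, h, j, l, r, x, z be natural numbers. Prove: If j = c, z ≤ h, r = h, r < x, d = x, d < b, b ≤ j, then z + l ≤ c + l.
r = h and r < x, so h < x. d < b and b ≤ j, thus d < j. Since d = x, x < j. Since h < x, h < j. Since z ≤ h, z < j. j = c, so z < c. Then z + l < c + l. Then z + l ≤ c + l.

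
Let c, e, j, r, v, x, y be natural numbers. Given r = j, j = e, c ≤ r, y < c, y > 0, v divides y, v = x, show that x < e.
From v = x and v divides y, x divides y. y > 0, so x ≤ y. Since y < c, x < c. Since r = j and j = e, r = e. Since c ≤ r, c ≤ e. x < c, so x < e.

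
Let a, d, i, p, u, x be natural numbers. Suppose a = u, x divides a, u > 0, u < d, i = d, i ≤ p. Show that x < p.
a = u and x divides a, thus x divides u. From u > 0, x ≤ u. i = d and i ≤ p, so d ≤ p. u < d, so u < p. Since x ≤ u, x < p.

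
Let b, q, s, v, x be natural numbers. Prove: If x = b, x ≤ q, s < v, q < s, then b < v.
x ≤ q and q < s, so x < s. Since s < v, x < v. Since x = b, b < v.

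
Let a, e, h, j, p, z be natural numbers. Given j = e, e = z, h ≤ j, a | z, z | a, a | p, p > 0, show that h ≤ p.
j = e and e = z, so j = z. From h ≤ j, h ≤ z. a | z and z | a, thus a = z. a | p and p > 0, hence a ≤ p. a = z, so z ≤ p. From h ≤ z, h ≤ p.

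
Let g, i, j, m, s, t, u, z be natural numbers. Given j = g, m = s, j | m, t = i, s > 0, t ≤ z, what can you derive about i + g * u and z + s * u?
i + g * u ≤ z + s * u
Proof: Since t = i and t ≤ z, i ≤ z. j = g and j | m, hence g | m. m = s, so g | s. Because s > 0, g ≤ s. Then g * u ≤ s * u. Since i ≤ z, i + g * u ≤ z + s * u.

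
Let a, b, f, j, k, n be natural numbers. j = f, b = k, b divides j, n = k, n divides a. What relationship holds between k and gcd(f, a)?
k divides gcd(f, a)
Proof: b = k and b divides j, so k divides j. Since j = f, k divides f. n = k and n divides a, so k divides a. Because k divides f, k divides gcd(f, a).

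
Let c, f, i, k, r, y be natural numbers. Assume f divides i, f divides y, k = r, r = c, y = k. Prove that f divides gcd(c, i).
Since y = k and k = r, y = r. f divides y, so f divides r. Since r = c, f divides c. f divides i, so f divides gcd(c, i).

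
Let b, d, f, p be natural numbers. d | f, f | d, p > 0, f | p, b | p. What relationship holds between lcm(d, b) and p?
lcm(d, b) ≤ p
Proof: From f | d and d | f, f = d. f | p, so d | p. b | p, so lcm(d, b) | p. p > 0, so lcm(d, b) ≤ p.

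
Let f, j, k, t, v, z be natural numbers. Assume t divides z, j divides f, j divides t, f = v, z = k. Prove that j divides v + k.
From f = v and j divides f, j divides v. z = k and t divides z, so t divides k. j divides t, so j divides k. Since j divides v, j divides v + k.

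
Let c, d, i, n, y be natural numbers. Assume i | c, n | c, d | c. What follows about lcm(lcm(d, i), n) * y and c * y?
lcm(lcm(d, i), n) * y | c * y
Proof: d | c and i | c, hence lcm(d, i) | c. Since n | c, lcm(lcm(d, i), n) | c. Then lcm(lcm(d, i), n) * y | c * y.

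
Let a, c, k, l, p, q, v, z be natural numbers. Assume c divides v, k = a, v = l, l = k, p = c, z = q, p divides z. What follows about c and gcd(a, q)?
c divides gcd(a, q)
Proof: From l = k and k = a, l = a. From v = l and c divides v, c divides l. l = a, so c divides a. Because z = q and p divides z, p divides q. p = c, so c divides q. c divides a, so c divides gcd(a, q).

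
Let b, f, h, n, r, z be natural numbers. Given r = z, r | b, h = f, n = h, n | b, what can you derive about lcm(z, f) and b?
lcm(z, f) | b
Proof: r = z and r | b, so z | b. From n = h and n | b, h | b. Because h = f, f | b. Since z | b, lcm(z, f) | b.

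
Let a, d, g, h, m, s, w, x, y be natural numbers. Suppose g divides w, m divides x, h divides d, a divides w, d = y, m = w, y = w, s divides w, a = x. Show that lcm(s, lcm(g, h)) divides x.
Because m = w and m divides x, w divides x. a = x and a divides w, therefore x divides w. w divides x, so w = x. d = y and y = w, so d = w. Since h divides d, h divides w. Because g divides w, lcm(g, h) divides w. Since s divides w, lcm(s, lcm(g, h)) divides w. Since w = x, lcm(s, lcm(g, h)) divides x.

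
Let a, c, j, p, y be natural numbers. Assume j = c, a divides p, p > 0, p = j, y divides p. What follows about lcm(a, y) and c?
lcm(a, y) ≤ c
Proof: p = j and j = c, thus p = c. a divides p and y divides p, so lcm(a, y) divides p. Since p > 0, lcm(a, y) ≤ p. p = c, so lcm(a, y) ≤ c.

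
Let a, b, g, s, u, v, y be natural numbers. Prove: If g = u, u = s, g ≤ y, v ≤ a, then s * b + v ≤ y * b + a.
Since g = u and u = s, g = s. From g ≤ y, s ≤ y. Then s * b ≤ y * b. Since v ≤ a, s * b + v ≤ y * b + a.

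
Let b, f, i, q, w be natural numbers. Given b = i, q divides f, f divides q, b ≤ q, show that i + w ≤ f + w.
q divides f and f divides q, therefore q = f. Since b ≤ q, b ≤ f. From b = i, i ≤ f. Then i + w ≤ f + w.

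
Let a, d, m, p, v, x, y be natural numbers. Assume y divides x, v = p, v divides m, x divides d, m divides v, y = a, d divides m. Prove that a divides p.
y = a and y divides x, therefore a divides x. m divides v and v divides m, so m = v. Since v = p, m = p. x divides d and d divides m, thus x divides m. From m = p, x divides p. Since a divides x, a divides p.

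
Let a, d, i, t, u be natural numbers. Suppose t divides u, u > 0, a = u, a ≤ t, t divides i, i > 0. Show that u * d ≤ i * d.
Since t divides u and u > 0, t ≤ u. Because a = u and a ≤ t, u ≤ t. Since t ≤ u, t = u. Since t divides i, u divides i. Because i > 0, u ≤ i. By multiplying by a non-negative, u * d ≤ i * d.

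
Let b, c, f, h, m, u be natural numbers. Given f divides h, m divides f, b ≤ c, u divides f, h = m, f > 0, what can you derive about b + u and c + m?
b + u ≤ c + m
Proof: h = m and f divides h, so f divides m. Since m divides f, f = m. u divides f and f > 0, thus u ≤ f. Since f = m, u ≤ m. Since b ≤ c, b + u ≤ c + m.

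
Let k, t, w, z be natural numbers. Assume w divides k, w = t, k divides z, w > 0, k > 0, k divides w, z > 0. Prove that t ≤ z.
k divides w and w > 0, so k ≤ w. Because w divides k and k > 0, w ≤ k. k ≤ w, so k = w. Because k divides z, w divides z. z > 0, so w ≤ z. Since w = t, t ≤ z.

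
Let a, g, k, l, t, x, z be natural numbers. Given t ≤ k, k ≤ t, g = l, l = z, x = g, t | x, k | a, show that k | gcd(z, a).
From t ≤ k and k ≤ t, t = k. g = l and l = z, so g = z. Because x = g and t | x, t | g. g = z, so t | z. t = k, so k | z. Since k | a, k | gcd(z, a).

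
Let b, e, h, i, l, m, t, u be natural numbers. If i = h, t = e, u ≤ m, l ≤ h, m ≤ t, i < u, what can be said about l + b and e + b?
l + b < e + b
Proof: i = h and i < u, hence h < u. u ≤ m and m ≤ t, thus u ≤ t. h < u, so h < t. l ≤ h, so l < t. From t = e, l < e. Then l + b < e + b.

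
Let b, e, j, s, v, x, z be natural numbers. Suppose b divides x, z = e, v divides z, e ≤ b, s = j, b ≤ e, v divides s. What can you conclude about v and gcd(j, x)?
v divides gcd(j, x)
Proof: Because s = j and v divides s, v divides j. Since e ≤ b and b ≤ e, e = b. z = e, so z = b. Since v divides z, v divides b. b divides x, so v divides x. v divides j, so v divides gcd(j, x).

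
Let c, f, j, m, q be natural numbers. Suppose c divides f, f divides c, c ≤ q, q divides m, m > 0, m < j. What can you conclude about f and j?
f < j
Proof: c divides f and f divides c, so c = f. q divides m and m > 0, hence q ≤ m. Since c ≤ q, c ≤ m. From c = f, f ≤ m. m < j, so f < j.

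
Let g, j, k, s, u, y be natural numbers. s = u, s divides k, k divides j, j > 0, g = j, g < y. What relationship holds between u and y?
u < y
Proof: s = u and s divides k, thus u divides k. Since k divides j, u divides j. Since j > 0, u ≤ j. From g = j and g < y, j < y. Since u ≤ j, u < y.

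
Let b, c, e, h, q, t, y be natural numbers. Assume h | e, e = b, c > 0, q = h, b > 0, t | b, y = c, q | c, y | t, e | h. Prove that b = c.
Since h | e and e | h, h = e. e = b, so h = b. Because q = h and q | c, h | c. Since h = b, b | c. Since c > 0, b ≤ c. y | t and t | b, so y | b. Because b > 0, y ≤ b. Since y = c, c ≤ b. From b ≤ c, b = c.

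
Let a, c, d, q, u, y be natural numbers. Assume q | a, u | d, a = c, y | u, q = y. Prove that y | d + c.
Because y | u and u | d, y | d. q = y and q | a, thus y | a. a = c, so y | c. y | d, so y | d + c.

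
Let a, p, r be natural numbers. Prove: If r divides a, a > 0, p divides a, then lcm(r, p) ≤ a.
From r divides a and p divides a, lcm(r, p) divides a. Since a > 0, lcm(r, p) ≤ a.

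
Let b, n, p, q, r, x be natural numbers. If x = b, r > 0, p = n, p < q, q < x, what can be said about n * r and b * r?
n * r < b * r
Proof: p = n and p < q, so n < q. Since q < x, n < x. x = b, so n < b. Since r > 0, by multiplying by a positive, n * r < b * r.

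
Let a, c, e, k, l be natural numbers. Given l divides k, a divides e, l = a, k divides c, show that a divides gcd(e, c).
Since l divides k and k divides c, l divides c. l = a, so a divides c. a divides e, so a divides gcd(e, c).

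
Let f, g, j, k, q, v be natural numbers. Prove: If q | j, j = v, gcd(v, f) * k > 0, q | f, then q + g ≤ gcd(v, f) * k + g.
j = v and q | j, therefore q | v. q | f, so q | gcd(v, f). Then q | gcd(v, f) * k. Since gcd(v, f) * k > 0, q ≤ gcd(v, f) * k. Then q + g ≤ gcd(v, f) * k + g.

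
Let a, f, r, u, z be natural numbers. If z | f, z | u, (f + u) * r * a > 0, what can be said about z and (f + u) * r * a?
z ≤ (f + u) * r * a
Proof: z | f and z | u, so z | f + u. Then z | (f + u) * r. Then z | (f + u) * r * a. (f + u) * r * a > 0, so z ≤ (f + u) * r * a.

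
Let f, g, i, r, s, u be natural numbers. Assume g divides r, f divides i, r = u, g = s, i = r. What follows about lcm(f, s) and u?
lcm(f, s) divides u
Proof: Since i = r and f divides i, f divides r. g = s and g divides r, hence s divides r. Because f divides r, lcm(f, s) divides r. r = u, so lcm(f, s) divides u.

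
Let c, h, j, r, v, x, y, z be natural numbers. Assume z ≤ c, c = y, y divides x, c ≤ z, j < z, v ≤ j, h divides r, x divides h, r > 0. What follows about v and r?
v < r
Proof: z ≤ c and c ≤ z, thus z = c. From c = y, z = y. Because v ≤ j and j < z, v < z. Since z = y, v < y. x divides h and h divides r, so x divides r. Since y divides x, y divides r. Since r > 0, y ≤ r. From v < y, v < r.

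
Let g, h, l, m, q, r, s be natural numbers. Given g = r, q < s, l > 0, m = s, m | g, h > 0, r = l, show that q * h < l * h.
From g = r and m | g, m | r. m = s, so s | r. From r = l, s | l. Since l > 0, s ≤ l. Since q < s, q < l. h > 0, so q * h < l * h.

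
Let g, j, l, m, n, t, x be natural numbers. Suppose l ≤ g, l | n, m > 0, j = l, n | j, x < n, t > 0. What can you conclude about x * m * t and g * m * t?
x * m * t < g * m * t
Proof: j = l and n | j, therefore n | l. l | n, so l = n. l ≤ g, so n ≤ g. x < n, so x < g. Since m > 0, x * m < g * m. Since t > 0, x * m * t < g * m * t.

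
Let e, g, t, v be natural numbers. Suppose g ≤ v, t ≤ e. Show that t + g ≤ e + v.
t ≤ e and g ≤ v. By adding inequalities, t + g ≤ e + v.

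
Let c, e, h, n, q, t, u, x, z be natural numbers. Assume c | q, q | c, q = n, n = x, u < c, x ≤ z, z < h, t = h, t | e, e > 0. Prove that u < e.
c | q and q | c, hence c = q. Because q = n, c = n. n = x, so c = x. u < c, so u < x. x ≤ z and z < h, so x < h. u < x, so u < h. Since t = h and t | e, h | e. e > 0, so h ≤ e. Since u < h, u < e.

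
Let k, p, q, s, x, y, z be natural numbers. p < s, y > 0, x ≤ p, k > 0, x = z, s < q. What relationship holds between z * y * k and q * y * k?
z * y * k < q * y * k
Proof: x ≤ p and p < s, so x < s. From s < q, x < q. x = z, so z < q. y > 0, so z * y < q * y. k > 0, so z * y * k < q * y * k.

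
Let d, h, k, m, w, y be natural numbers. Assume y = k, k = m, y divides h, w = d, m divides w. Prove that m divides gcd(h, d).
y = k and k = m, so y = m. y divides h, so m divides h. w = d and m divides w, so m divides d. From m divides h, m divides gcd(h, d).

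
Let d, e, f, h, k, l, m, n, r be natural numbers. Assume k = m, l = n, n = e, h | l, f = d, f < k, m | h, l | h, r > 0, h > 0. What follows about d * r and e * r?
d * r < e * r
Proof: Since h | l and l | h, h = l. Since l = n, h = n. n = e, so h = e. k = m and f < k, thus f < m. Since m | h and h > 0, m ≤ h. Since f < m, f < h. Since f = d, d < h. Because h = e, d < e. r > 0, so d * r < e * r.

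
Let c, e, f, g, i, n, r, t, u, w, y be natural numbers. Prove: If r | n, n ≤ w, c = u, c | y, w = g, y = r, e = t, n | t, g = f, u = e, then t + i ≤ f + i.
Since u = e and e = t, u = t. c = u and c | y, so u | y. Since y = r, u | r. Since u = t, t | r. r | n, so t | n. Since n | t, n = t. From w = g and n ≤ w, n ≤ g. Since g = f, n ≤ f. Because n = t, t ≤ f. Then t + i ≤ f + i.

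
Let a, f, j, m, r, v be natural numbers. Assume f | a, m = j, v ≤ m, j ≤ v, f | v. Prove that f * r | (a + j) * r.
Because m = j and v ≤ m, v ≤ j. j ≤ v, so v = j. Since f | v, f | j. Since f | a, f | a + j. Then f * r | (a + j) * r.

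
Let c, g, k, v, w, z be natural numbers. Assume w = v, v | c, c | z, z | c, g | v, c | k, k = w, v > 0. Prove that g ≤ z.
k = w and c | k, so c | w. w = v, so c | v. Because v | c, v = c. c | z and z | c, therefore c = z. Since v = c, v = z. g | v and v > 0, therefore g ≤ v. v = z, so g ≤ z.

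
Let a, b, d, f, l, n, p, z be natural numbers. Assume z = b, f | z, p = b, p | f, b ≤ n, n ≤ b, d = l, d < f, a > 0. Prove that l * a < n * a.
Since z = b and f | z, f | b. p = b and p | f, so b | f. f | b, so f = b. b ≤ n and n ≤ b, thus b = n. Since f = b, f = n. d = l and d < f, so l < f. f = n, so l < n. Since a > 0, l * a < n * a.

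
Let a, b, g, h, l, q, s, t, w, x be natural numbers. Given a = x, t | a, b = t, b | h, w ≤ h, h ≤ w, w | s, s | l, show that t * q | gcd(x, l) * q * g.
a = x and t | a, so t | x. b = t and b | h, so t | h. w ≤ h and h ≤ w, thus w = h. w | s and s | l, therefore w | l. Because w = h, h | l. Since t | h, t | l. t | x, so t | gcd(x, l). Then t * q | gcd(x, l) * q. Then t * q | gcd(x, l) * q * g.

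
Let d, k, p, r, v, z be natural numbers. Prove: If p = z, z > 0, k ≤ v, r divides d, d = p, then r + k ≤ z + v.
Because d = p and p = z, d = z. r divides d, so r divides z. From z > 0, r ≤ z. k ≤ v, so r + k ≤ z + v.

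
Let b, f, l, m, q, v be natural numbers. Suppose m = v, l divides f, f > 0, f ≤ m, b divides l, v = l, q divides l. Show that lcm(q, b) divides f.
From l divides f and f > 0, l ≤ f. From m = v and v = l, m = l. Since f ≤ m, f ≤ l. Since l ≤ f, l = f. q divides l and b divides l, thus lcm(q, b) divides l. Since l = f, lcm(q, b) divides f.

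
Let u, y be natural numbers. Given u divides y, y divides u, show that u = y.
Since u divides y and y divides u, by mutual divisibility, u = y.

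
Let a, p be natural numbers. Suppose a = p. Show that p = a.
Since a = p, by symmetry, p = a.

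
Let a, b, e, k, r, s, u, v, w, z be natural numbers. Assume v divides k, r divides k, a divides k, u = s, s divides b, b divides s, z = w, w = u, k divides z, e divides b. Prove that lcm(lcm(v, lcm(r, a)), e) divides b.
r divides k and a divides k, therefore lcm(r, a) divides k. Since v divides k, lcm(v, lcm(r, a)) divides k. s divides b and b divides s, so s = b. u = s, so u = b. z = w and w = u, thus z = u. k divides z, so k divides u. Since u = b, k divides b. lcm(v, lcm(r, a)) divides k, so lcm(v, lcm(r, a)) divides b. Since e divides b, lcm(lcm(v, lcm(r, a)), e) divides b.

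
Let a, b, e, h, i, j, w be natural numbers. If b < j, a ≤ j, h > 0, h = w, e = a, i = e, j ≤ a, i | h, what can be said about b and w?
b < w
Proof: a ≤ j and j ≤ a, so a = j. Since i = e and e = a, i = a. i | h, so a | h. h > 0, so a ≤ h. a = j, so j ≤ h. Since b < j, b < h. Since h = w, b < w.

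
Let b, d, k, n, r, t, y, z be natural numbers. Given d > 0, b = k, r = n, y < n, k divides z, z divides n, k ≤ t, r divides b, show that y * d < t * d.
From b = k and r divides b, r divides k. r = n, so n divides k. k divides z and z divides n, so k divides n. n divides k, so n = k. y < n, so y < k. Since k ≤ t, y < t. Combining with d > 0, by multiplying by a positive, y * d < t * d.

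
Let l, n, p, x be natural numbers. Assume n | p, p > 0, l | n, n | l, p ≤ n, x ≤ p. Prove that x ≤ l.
Since n | p and p > 0, n ≤ p. Because p ≤ n, p = n. Since n | l and l | n, n = l. p = n, so p = l. Because x ≤ p, x ≤ l.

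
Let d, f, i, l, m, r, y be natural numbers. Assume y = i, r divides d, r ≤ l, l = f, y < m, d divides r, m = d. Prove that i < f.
d divides r and r divides d, therefore d = r. m = d, so m = r. From y = i and y < m, i < m. m = r, so i < r. Since r ≤ l, i < l. Since l = f, i < f.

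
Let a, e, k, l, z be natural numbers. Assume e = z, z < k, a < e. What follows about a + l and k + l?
a + l < k + l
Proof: e = z and a < e, so a < z. z < k, so a < k. Then a + l < k + l.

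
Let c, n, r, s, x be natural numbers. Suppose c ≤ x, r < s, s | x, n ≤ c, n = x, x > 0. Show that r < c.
From n = x and n ≤ c, x ≤ c. c ≤ x, so x = c. s | x and x > 0, so s ≤ x. Since r < s, r < x. x = c, so r < c.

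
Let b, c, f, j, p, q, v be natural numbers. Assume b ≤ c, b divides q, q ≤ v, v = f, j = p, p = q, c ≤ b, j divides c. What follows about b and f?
b ≤ f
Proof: j = p and p = q, thus j = q. c ≤ b and b ≤ c, hence c = b. j divides c, so j divides b. Because j = q, q divides b. Since b divides q, q = b. v = f and q ≤ v, hence q ≤ f. Since q = b, b ≤ f.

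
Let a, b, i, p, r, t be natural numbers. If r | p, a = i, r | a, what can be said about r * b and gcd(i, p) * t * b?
r * b | gcd(i, p) * t * b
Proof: a = i and r | a, so r | i. r | p, so r | gcd(i, p). Then r | gcd(i, p) * t. Then r * b | gcd(i, p) * t * b.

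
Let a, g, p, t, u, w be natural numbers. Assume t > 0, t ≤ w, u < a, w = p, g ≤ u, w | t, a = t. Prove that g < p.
From w | t and t > 0, w ≤ t. From t ≤ w, t = w. Since a = t, a = w. Since w = p, a = p. g ≤ u and u < a, therefore g < a. Since a = p, g < p.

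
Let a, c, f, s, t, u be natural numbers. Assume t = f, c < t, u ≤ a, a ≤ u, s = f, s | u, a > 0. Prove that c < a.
t = f and c < t, therefore c < f. From u ≤ a and a ≤ u, u = a. s = f and s | u, so f | u. Since u = a, f | a. a > 0, so f ≤ a. c < f, so c < a.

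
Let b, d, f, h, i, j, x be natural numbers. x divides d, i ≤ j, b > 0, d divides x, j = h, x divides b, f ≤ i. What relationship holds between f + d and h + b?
f + d ≤ h + b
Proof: From f ≤ i and i ≤ j, f ≤ j. Since j = h, f ≤ h. x divides d and d divides x, therefore x = d. From x divides b and b > 0, x ≤ b. Since x = d, d ≤ b. Since f ≤ h, f + d ≤ h + b.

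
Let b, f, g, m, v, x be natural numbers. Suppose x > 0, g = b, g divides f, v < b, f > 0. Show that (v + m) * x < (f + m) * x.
From g = b and g divides f, b divides f. Because f > 0, b ≤ f. Since v < b, v < f. Then v + m < f + m. Combined with x > 0, by multiplying by a positive, (v + m) * x < (f + m) * x.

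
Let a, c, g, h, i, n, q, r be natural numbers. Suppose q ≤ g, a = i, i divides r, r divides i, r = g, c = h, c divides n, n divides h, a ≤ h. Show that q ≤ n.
i divides r and r divides i, so i = r. a = i, so a = r. r = g, so a = g. From c = h and c divides n, h divides n. n divides h, so h = n. Since a ≤ h, a ≤ n. Since a = g, g ≤ n. Since q ≤ g, q ≤ n.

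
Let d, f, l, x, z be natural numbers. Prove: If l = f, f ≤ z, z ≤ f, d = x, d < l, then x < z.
f ≤ z and z ≤ f, therefore f = z. l = f, so l = z. Since d = x and d < l, x < l. l = z, so x < z.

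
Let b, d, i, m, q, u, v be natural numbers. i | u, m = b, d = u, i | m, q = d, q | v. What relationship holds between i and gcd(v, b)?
i | gcd(v, b)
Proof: q = d and d = u, hence q = u. Since q | v, u | v. Since i | u, i | v. Since m = b and i | m, i | b. i | v, so i | gcd(v, b).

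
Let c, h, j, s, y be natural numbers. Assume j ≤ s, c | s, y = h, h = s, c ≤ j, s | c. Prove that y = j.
Because y = h and h = s, y = s. c | s and s | c, hence c = s. c ≤ j, so s ≤ j. Since j ≤ s, s = j. From y = s, y = j.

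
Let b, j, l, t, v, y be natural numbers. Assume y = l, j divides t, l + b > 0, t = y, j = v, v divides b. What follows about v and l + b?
v ≤ l + b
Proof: From t = y and j divides t, j divides y. Since y = l, j divides l. j = v, so v divides l. Since v divides b, v divides l + b. Since l + b > 0, v ≤ l + b.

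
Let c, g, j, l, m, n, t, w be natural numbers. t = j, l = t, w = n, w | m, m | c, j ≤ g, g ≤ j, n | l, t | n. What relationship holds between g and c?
g | c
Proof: j ≤ g and g ≤ j, so j = g. From t = j, t = g. Because l = t and n | l, n | t. Since t | n, n = t. w = n, so w = t. w | m and m | c, hence w | c. Since w = t, t | c. t = g, so g | c.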